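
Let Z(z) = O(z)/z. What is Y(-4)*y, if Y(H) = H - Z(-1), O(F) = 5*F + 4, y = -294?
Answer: 1470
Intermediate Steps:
O(F) = 4 + 5*F
Z(z) = (4 + 5*z)/z
Y(H) = -1 + H (Y(H) = H - (5 + 4/(-1)) = H - (5 + 4*(-1)) = H - (5 - 4) = H - 1*1 = H - 1 = -1 + H)
Y(-4)*y = (-1 - 4)*(-294) = -5*(-294) = 1470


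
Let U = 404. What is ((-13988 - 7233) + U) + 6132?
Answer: -14685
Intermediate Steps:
((-13988 - 7233) + U) + 6132 = ((-13988 - 7233) + 404) + 6132 = (-21221 + 404) + 6132 = -20817 + 6132 = -14685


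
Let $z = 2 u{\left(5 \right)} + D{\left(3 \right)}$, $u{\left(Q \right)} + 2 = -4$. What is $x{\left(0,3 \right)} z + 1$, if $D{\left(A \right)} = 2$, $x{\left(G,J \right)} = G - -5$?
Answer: $-49$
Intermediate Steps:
$u{\left(Q \right)} = -6$ ($u{\left(Q \right)} = -2 - 4 = -6$)
$x{\left(G,J \right)} = 5 + G$ ($x{\left(G,J \right)} = G + 5 = 5 + G$)
$z = -10$ ($z = 2 \left(-6\right) + 2 = -12 + 2 = -10$)
$x{\left(0,3 \right)} z + 1 = \left(5 + 0\right) \left(-10\right) + 1 = 5 \left(-10\right) + 1 = -50 + 1 = -49$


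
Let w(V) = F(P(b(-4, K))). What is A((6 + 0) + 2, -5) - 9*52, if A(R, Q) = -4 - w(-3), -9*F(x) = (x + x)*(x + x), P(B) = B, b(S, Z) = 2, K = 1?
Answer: -4232/9 ≈ -470.22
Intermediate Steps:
F(x) = -4*x²/9 (F(x) = -(x + x)*(x + x)/9 = -2*x*2*x/9 = -4*x²/9)
w(V) = -16/9 (w(V) = -4/9*2² = -4/9*4 = -16/9)
A(R, Q) = -20/9 (A(R, Q) = -4 - 1*(-16/9) = -4 + 16/9 = -20/9)
A((6 + 0) + 2, -5) - 9*52 = -20/9 - 9*52 = -20/9 - 468 = -4232/9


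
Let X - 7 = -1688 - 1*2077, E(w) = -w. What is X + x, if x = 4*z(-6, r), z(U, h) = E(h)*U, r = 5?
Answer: -3638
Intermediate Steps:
z(U, h) = -U*h (z(U, h) = (-h)*U = -U*h)
X = -3758 (X = 7 + (-1688 - 1*2077) = 7 + (-1688 - 2077) = 7 - 3765 = -3758)
x = 120 (x = 4*(-1*(-6)*5) = 4*30 = 120)
X + x = -3758 + 120 = -3638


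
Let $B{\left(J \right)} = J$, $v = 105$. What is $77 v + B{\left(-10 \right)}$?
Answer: $8075$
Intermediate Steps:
$77 v + B{\left(-10 \right)} = 77 \cdot 105 - 10 = 8085 - 10 = 8075$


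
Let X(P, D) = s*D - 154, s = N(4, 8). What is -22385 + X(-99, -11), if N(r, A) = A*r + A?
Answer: -22979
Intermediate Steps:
N(r, A) = A + A*r
s = 40 (s = 8*(1 + 4) = 8*5 = 40)
X(P, D) = -154 + 40*D (X(P, D) = 40*D - 154 = -154 + 40*D)
-22385 + X(-99, -11) = -22385 + (-154 + 40*(-11)) = -22385 + (-154 - 440) = -22385 - 594 = -22979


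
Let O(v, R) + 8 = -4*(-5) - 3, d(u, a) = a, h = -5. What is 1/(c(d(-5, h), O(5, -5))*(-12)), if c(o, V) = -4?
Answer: 1/48 ≈ 0.020833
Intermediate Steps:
O(v, R) = 9 (O(v, R) = -8 + (-4*(-5) - 3) = -8 + (20 - 3) = -8 + 17 = 9)
1/(c(d(-5, h), O(5, -5))*(-12)) = 1/(-4*(-12)) = 1/48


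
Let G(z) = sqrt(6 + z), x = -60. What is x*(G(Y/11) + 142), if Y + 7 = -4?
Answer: -8520 - 60*sqrt(5) ≈ -8654.2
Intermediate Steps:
Y = -11 (Y = -7 - 4 = -11)
x*(G(Y/11) + 142) = -60*(sqrt(6 - 11/11) + 142) = -60*(sqrt(6 - 11*1/11) + 142) = -60*(sqrt(6 - 1) + 142) = -60*(sqrt(5) + 142) = -60*(142 + sqrt(5)) = -8520 - 60*sqrt(5)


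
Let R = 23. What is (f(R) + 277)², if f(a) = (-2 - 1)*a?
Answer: 43264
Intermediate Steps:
f(a) = -3*a
(f(R) + 277)² = (-3*23 + 277)² = (-69 + 277)² = 208² = 43264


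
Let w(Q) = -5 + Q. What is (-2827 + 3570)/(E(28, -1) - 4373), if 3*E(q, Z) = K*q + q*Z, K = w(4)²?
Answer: -743/4373 ≈ -0.16991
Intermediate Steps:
K = 1 (K = (-5 + 4)² = (-1)² = 1)
E(q, Z) = q/3 + Z*q/3 (E(q, Z) = (1*q + q*Z)/3 = (q + Z*q)/3 = q/3 + Z*q/3)
(-2827 + 3570)/(E(28, -1) - 4373) = (-2827 + 3570)/((⅓)*28*(1 - 1) - 4373) = 743/((⅓)*28*0 - 4373) = 743/(0 - 4373) = 743/(-4373) = 743*(-1/4373) = -743/4373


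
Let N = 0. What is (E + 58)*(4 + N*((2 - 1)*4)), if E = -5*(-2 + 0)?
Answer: 272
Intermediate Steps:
E = 10 (E = -5*(-2) = 10)
(E + 58)*(4 + N*((2 - 1)*4)) = (10 + 58)*(4 + 0*((2 - 1)*4)) = 68*(4 + 0*(1*4)) = 68*(4 + 0*4) = 68*(4 + 0) = 68*4 = 272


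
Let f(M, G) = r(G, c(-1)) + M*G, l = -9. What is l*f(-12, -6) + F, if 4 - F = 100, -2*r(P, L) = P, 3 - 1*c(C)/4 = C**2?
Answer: -771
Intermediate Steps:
c(C) = 12 - 4*C**2
r(P, L) = -P/2
F = -96 (F = 4 - 1*100 = 4 - 100 = -96)
f(M, G) = -G/2 + G*M (f(M, G) = -G/2 + M*G = -G/2 + G*M)
l*f(-12, -6) + F = -(-54)*(-1/2 - 12) - 96 = -(-54)*(-25)/2 - 96 = -9*75 - 96 = -675 - 96 = -771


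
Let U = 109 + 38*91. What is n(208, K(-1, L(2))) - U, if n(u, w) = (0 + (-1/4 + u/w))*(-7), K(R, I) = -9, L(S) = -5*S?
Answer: -122525/36 ≈ -3403.5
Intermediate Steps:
n(u, w) = 7/4 - 7*u/w (n(u, w) = (0 + (-1*¼ + u/w))*(-7) = (0 + (-¼ + u/w))*(-7) = (-¼ + u/w)*(-7) = 7/4 - 7*u/w)
U = 3567 (U = 109 + 3458 = 3567)
n(208, K(-1, L(2))) - U = (7/4 - 7*208/(-9)) - 1*3567 = (7/4 - 7*208*(-⅑)) - 3567 = (7/4 + 1456/9) - 3567 = 5887/36 - 3567 = -122525/36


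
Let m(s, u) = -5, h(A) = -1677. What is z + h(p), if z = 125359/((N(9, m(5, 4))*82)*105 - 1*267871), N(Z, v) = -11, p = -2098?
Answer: -608173696/362581 ≈ -1677.3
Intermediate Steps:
z = -125359/362581 (z = 125359/(-11*82*105 - 1*267871) = 125359/(-902*105 - 267871) = 125359/(-94710 - 267871) = 125359/(-362581) = 125359*(-1/362581) = -125359/362581 ≈ -0.34574)
z + h(p) = -125359/362581 - 1677 = -608173696/362581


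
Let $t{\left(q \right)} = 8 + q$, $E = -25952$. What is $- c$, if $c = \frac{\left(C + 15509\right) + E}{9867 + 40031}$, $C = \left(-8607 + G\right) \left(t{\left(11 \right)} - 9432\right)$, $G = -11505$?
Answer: $- \frac{189303813}{49898} \approx -3793.8$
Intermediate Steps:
$C = 189314256$ ($C = \left(-8607 - 11505\right) \left(\left(8 + 11\right) - 9432\right) = - 20112 \left(19 - 9432\right) = \left(-20112\right) \left(-9413\right) = 189314256$)
$c = \frac{189303813}{49898}$ ($c = \frac{\left(189314256 + 15509\right) - 25952}{9867 + 40031} = \frac{189329765 - 25952}{49898} = 189303813 \cdot \frac{1}{49898} = \frac{189303813}{49898} \approx 3793.8$)
$- c = \left(-1\right) \frac{189303813}{49898} = - \frac{189303813}{49898}$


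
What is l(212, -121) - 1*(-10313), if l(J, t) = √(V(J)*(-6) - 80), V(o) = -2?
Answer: 10313 + 2*I*√17 ≈ 10313.0 + 8.2462*I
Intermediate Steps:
l(J, t) = 2*I*√17 (l(J, t) = √(-2*(-6) - 80) = √(12 - 80) = √(-68) = 2*I*√17)
l(212, -121) - 1*(-10313) = 2*I*√17 - 1*(-10313) = 2*I*√17 + 10313 = 10313 + 2*I*√17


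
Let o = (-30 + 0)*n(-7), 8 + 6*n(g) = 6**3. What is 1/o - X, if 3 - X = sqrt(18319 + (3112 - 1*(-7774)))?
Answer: -3121/1040 + 3*sqrt(3245) ≈ 167.89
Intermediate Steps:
n(g) = 104/3 (n(g) = -4/3 + (1/6)*6**3 = -4/3 + (1/6)*216 = -4/3 + 36 = 104/3)
o = -1040 (o = (-30 + 0)*(104/3) = -30*104/3 = -1040)
X = 3 - 3*sqrt(3245) (X = 3 - sqrt(18319 + (3112 - 1*(-7774))) = 3 - sqrt(18319 + (3112 + 7774)) = 3 - sqrt(18319 + 10886) = 3 - sqrt(29205) = 3 - 3*sqrt(3245) ≈ -167.89)
1/o - X = 1/(-1040) - (3 - 3*sqrt(3245)) = -1/1040 + (-3 + 3*sqrt(3245)) = -3121/1040 + 3*sqrt(3245)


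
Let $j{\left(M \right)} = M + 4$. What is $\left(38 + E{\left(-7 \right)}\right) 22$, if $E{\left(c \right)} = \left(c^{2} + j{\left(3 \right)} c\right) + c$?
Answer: $682$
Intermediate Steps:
$j{\left(M \right)} = 4 + M$
$E{\left(c \right)} = c^{2} + 8 c$ ($E{\left(c \right)} = \left(c^{2} + \left(4 + 3\right) c\right) + c = \left(c^{2} + 7 c\right) + c = c^{2} + 8 c$)
$\left(38 + E{\left(-7 \right)}\right) 22 = \left(38 - 7 \left(8 - 7\right)\right) 22 = \left(38 - 7\right) 22 = 31 \cdot 22 = 682$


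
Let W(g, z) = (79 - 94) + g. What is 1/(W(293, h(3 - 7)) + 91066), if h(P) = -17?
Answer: 1/91344 ≈ 1.0948e-5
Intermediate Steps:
W(g, z) = -15 + g
1/(W(293, h(3 - 7)) + 91066) = 1/((-15 + 293) + 91066) = 1/(278 + 91066) = 1/91344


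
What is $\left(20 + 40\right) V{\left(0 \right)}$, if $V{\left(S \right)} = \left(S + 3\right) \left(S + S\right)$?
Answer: $0$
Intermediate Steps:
$V{\left(S \right)} = 2 S \left(3 + S\right)$ ($V{\left(S \right)} = \left(3 + S\right) 2 S = 2 S \left(3 + S\right)$)
$\left(20 + 40\right) V{\left(0 \right)} = \left(20 + 40\right) 2 \cdot 0 \left(3 + 0\right) = 60 \cdot 2 \cdot 0 \cdot 3 = 60 \cdot 0 = 0$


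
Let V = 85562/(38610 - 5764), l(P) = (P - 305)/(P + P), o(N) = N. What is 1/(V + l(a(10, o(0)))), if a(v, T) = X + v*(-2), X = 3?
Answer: 279191/3371380 ≈ 0.082812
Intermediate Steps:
a(v, T) = 3 - 2*v (a(v, T) = 3 + v*(-2) = 3 - 2*v)
l(P) = (-305 + P)/(2*P) (l(P) = (-305 + P)/((2*P)) = (-305 + P)*(1/(2*P)) = (-305 + P)/(2*P))
V = 42781/16423 (V = 85562/32846 = 85562*(1/32846) = 42781/16423 ≈ 2.6049)
1/(V + l(a(10, o(0)))) = 1/(42781/16423 + (-305 + (3 - 2*10))/(2*(3 - 2*10))) = 1/(42781/16423 + (-305 + (3 - 20))/(2*(3 - 20))) = 1/(42781/16423 + (½)*(-305 - 17)/(-17)) = 1/(42781/16423 + (½)*(-1/17)*(-322)) = 1/(42781/16423 + 161/17) = 1/(3371380/279191) = 279191/3371380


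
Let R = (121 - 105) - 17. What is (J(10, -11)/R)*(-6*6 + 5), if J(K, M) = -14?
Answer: -434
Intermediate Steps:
R = -1 (R = 16 - 17 = -1)
(J(10, -11)/R)*(-6*6 + 5) = (-14/(-1))*(-6*6 + 5) = (-14*(-1))*(-36 + 5) = 14*(-31) = -434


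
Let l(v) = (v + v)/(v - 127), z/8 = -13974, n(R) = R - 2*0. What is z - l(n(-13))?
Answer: -7825453/70 ≈ -1.1179e+5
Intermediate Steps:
n(R) = R (n(R) = R + 0 = R)
z = -111792 (z = 8*(-13974) = -111792)
l(v) = 2*v/(-127 + v) (l(v) = (2*v)/(-127 + v) = 2*v/(-127 + v))
z - l(n(-13)) = -111792 - 2*(-13)/(-127 - 13) = -111792 - 2*(-13)/(-140) = -111792 - 2*(-13)*(-1)/140 = -111792 - 1*13/70 = -111792 - 13/70 = -7825453/70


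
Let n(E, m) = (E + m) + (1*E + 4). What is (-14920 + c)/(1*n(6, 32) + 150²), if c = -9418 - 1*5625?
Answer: -29963/22548 ≈ -1.3289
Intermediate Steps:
n(E, m) = 4 + m + 2*E (n(E, m) = (E + m) + (E + 4) = (E + m) + (4 + E) = 4 + m + 2*E)
c = -15043 (c = -9418 - 5625 = -15043)
(-14920 + c)/(1*n(6, 32) + 150²) = (-14920 - 15043)/(1*(4 + 32 + 2*6) + 150²) = -29963/(1*(4 + 32 + 12) + 22500) = -29963/(1*48 + 22500) = -29963/(48 + 22500) = -29963/22548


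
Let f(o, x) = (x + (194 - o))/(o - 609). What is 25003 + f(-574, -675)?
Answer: 29578456/1183 ≈ 25003.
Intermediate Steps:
f(o, x) = (194 + x - o)/(-609 + o)
25003 + f(-574, -675) = 25003 + (194 - 675 - 1*(-574))/(-609 - 574) = 25003 + (194 - 675 + 574)/(-1183) = 25003 - 1/1183*93 = 25003 - 93/1183 = 29578456/1183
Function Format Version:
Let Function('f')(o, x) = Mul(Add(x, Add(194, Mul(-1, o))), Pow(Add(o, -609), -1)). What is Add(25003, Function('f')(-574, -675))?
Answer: Rational(29578456, 1183) ≈ 25003.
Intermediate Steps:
Function('f')(o, x) = Mul(Pow(Add(-609, o), -1), Add(194, x, Mul(-1, o))) (Function('f')(o, x) = Mul(Add(194, x, Mul(-1, o)), Pow(Add(-609, o), -1)) = Mul(Pow(Add(-609, o), -1), Add(194, x, Mul(-1, o))))
Add(25003, Function('f')(-574, -675)) = Add(25003, Mul(Pow(Add(-609, -574), -1), Add(194, -675, Mul(-1, -574)))) = Add(25003, Mul(Pow(-1183, -1), Add(194, -675, 574))) = Add(25003, Mul(Rational(-1, 1183), 93)) = Add(25003, Rational(-93, 1183)) = Rational(29578456, 1183)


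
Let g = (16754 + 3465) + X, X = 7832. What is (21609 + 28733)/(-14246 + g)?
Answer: 50342/13805 ≈ 3.6466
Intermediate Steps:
g = 28051 (g = (16754 + 3465) + 7832 = 20219 + 7832 = 28051)
(21609 + 28733)/(-14246 + g) = (21609 + 28733)/(-14246 + 28051) = 50342/13805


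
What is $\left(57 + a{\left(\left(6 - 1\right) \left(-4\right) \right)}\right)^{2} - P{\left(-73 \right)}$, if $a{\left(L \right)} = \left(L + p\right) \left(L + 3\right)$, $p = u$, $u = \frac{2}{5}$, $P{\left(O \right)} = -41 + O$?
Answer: $\frac{3809251}{25} \approx 1.5237 \cdot 10^{5}$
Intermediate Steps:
$u = \frac{2}{5}$ ($u = 2 \cdot \frac{1}{5} = \frac{2}{5} \approx 0.4$)
$p = \frac{2}{5} \approx 0.4$
$a{\left(L \right)} = \left(3 + L\right) \left(\frac{2}{5} + L\right)$ ($a{\left(L \right)} = \left(L + \frac{2}{5}\right) \left(L + 3\right) = \left(\frac{2}{5} + L\right) \left(3 + L\right) = \left(3 + L\right) \left(\frac{2}{5} + L\right)$)
$\left(57 + a{\left(\left(6 - 1\right) \left(-4\right) \right)}\right)^{2} - P{\left(-73 \right)} = \left(57 + \left(\frac{6}{5} + \left(\left(6 - 1\right) \left(-4\right)\right)^{2} + \frac{17 \left(6 - 1\right) \left(-4\right)}{5}\right)\right)^{2} - \left(-41 - 73\right) = \left(57 + \left(\frac{6}{5} + \left(5 \left(-4\right)\right)^{2} + \frac{17 \cdot 5 \left(-4\right)}{5}\right)\right)^{2} - -114 = \left(57 + \left(\frac{6}{5} + \left(-20\right)^{2} + \frac{17}{5} \left(-20\right)\right)\right)^{2} + 114 = \left(57 + \left(\frac{6}{5} + 400 - 68\right)\right)^{2} + 114 = \left(57 + \frac{1666}{5}\right)^{2} + 114 = \left(\frac{1951}{5}\right)^{2} + 114 = \frac{3806401}{25} + 114 = \frac{3809251}{25}$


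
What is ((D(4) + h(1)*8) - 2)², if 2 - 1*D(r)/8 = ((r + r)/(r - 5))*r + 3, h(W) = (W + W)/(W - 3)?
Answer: 56644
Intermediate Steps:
h(W) = 2*W/(-3 + W) (h(W) = (2*W)/(-3 + W) = 2*W/(-3 + W))
D(r) = -8 - 16*r²/(-5 + r) (D(r) = 16 - 8*(((r + r)/(r - 5))*r + 3) = 16 - 8*(((2*r)/(-5 + r))*r + 3) = 16 - 8*((2*r/(-5 + r))*r + 3) = 16 - 8*(2*r²/(-5 + r) + 3) = 16 - 8*(3 + 2*r²/(-5 + r)) = 16 + (-24 - 16*r²/(-5 + r)) = -8 - 16*r²/(-5 + r))
((D(4) + h(1)*8) - 2)² = ((8*(5 - 1*4 - 2*4²)/(-5 + 4) + (2*1/(-3 + 1))*8) - 2)² = ((8*(5 - 4 - 2*16)/(-1) + (2*1/(-2))*8) - 2)² = ((8*(-1)*(5 - 4 - 32) + (2*1*(-½))*8) - 2)² = ((8*(-1)*(-31) - 1*8) - 2)² = ((248 - 8) - 2)² = (240 - 2)² = 238² = 56644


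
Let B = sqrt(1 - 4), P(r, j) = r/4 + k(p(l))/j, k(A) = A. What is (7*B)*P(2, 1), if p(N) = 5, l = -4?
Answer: 77*I*sqrt(3)/2 ≈ 66.684*I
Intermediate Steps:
P(r, j) = 5/j + r/4 (P(r, j) = r/4 + 5/j = 5/j + r/4)
B = I*sqrt(3) (B = sqrt(-3) = I*sqrt(3) ≈ 1.732*I)
(7*B)*P(2, 1) = (7*(I*sqrt(3)))*(5/1 + (1/4)*2) = (7*I*sqrt(3))*(5*1 + 1/2) = (7*I*sqrt(3))*(5 + 1/2) = (7*I*sqrt(3))*(11/2) = 77*I*sqrt(3)/2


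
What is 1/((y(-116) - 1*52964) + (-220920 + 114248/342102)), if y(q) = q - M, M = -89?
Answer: -171051/46852693337 ≈ -3.6508e-6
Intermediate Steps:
y(q) = 89 + q (y(q) = q - 1*(-89) = q + 89 = 89 + q)
1/((y(-116) - 1*52964) + (-220920 + 114248/342102)) = 1/(((89 - 116) - 1*52964) + (-220920 + 114248/342102)) = 1/((-27 - 52964) + (-220920 + 114248*(1/342102))) = 1/(-52991 + (-220920 + 57124/171051)) = 1/(-52991 - 37788529796/171051) = 1/(-46852693337/171051) = -171051/46852693337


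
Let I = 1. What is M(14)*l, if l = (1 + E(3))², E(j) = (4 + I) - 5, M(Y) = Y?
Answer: 14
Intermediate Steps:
E(j) = 0 (E(j) = (4 + 1) - 5 = 5 - 5 = 0)
l = 1 (l = (1 + 0)² = 1² = 1)
M(14)*l = 14*1 = 14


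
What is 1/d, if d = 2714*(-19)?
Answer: -1/51566 ≈ -1.9393e-5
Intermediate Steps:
d = -51566
1/d = 1/(-51566) = -1/51566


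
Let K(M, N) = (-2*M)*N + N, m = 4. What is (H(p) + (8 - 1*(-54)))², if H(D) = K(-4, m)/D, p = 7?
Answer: 220900/49 ≈ 4508.2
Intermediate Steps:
K(M, N) = N - 2*M*N (K(M, N) = -2*M*N + N = N - 2*M*N)
H(D) = 36/D (H(D) = (4*(1 - 2*(-4)))/D = (4*(1 + 8))/D = (4*9)/D = 36/D)
(H(p) + (8 - 1*(-54)))² = (36/7 + (8 - 1*(-54)))² = (36*(⅐) + (8 + 54))² = (36/7 + 62)² = (470/7)² = 220900/49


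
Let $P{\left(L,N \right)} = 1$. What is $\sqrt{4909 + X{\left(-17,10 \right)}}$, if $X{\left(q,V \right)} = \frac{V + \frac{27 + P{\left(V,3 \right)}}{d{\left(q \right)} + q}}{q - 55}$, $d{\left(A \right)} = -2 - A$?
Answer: $\frac{\sqrt{176726}}{6} \approx 70.065$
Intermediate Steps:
$X{\left(q,V \right)} = \frac{-14 + V}{-55 + q}$ ($X{\left(q,V \right)} = \frac{V + \frac{27 + 1}{\left(-2 - q\right) + q}}{q - 55} = \frac{V + \frac{28}{-2}}{-55 + q} = \frac{V + 28 \left(- \frac{1}{2}\right)}{-55 + q} = \frac{V - 14}{-55 + q} = \frac{-14 + V}{-55 + q}$)
$\sqrt{4909 + X{\left(-17,10 \right)}} = \sqrt{4909 + \frac{-14 + 10}{-55 - 17}} = \sqrt{4909 + \frac{1}{-72} \left(-4\right)} = \sqrt{4909 - - \frac{1}{18}} = \sqrt{4909 + \frac{1}{18}} = \sqrt{\frac{88363}{18}} = \frac{\sqrt{176726}}{6}$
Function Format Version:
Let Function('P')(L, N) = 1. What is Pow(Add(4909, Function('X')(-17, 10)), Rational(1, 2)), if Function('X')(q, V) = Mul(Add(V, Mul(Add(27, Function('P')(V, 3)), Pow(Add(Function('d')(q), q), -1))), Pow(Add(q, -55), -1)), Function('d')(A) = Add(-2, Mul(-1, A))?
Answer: Mul(Rational(1, 6), Pow(176726, Rational(1, 2))) ≈ 70.065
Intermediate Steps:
Function('X')(q, V) = Mul(Pow(Add(-55, q), -1), Add(-14, V)) (Function('X')(q, V) = Mul(Add(V, Mul(Add(27, 1), Pow(Add(Add(-2, Mul(-1, q)), q), -1))), Pow(Add(q, -55), -1)) = Mul(Add(V, Mul(28, Pow(-2, -1))), Pow(Add(-55, q), -1)) = Mul(Add(V, Mul(28, Rational(-1, 2))), Pow(Add(-55, q), -1)) = Mul(Add(V, -14), Pow(Add(-55, q), -1)) = Mul(Add(-14, V), Pow(Add(-55, q), -1)) = Mul(Pow(Add(-55, q), -1), Add(-14, V)))
Pow(Add(4909, Function('X')(-17, 10)), Rational(1, 2)) = Pow(Add(4909, Mul(Pow(Add(-55, -17), -1), Add(-14, 10))), Rational(1, 2)) = Pow(Add(4909, Mul(Pow(-72, -1), -4)), Rational(1, 2)) = Pow(Add(4909, Mul(Rational(-1, 72), -4)), Rational(1, 2)) = Pow(Add(4909, Rational(1, 18)), Rational(1, 2)) = Pow(Rational(88363, 18), Rational(1, 2)) = Mul(Rational(1, 6), Pow(176726, Rational(1, 2)))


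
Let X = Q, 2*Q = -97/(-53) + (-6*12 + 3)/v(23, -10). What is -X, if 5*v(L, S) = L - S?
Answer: 2514/583 ≈ 4.3122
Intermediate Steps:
v(L, S) = -S/5 + L/5 (v(L, S) = (L - S)/5 = -S/5 + L/5)
Q = -2514/583 (Q = (-97/(-53) + (-6*12 + 3)/(-1/5*(-10) + (1/5)*23))/2 = (-97*(-1/53) + (-72 + 3)/(2 + 23/5))/2 = (97/53 - 69/33/5)/2 = (97/53 - 69*5/33)/2 = (97/53 - 115/11)/2 = (1/2)*(-5028/583) = -2514/583 ≈ -4.3122)
X = -2514/583 ≈ -4.3122
-X = -1*(-2514/583) = 2514/583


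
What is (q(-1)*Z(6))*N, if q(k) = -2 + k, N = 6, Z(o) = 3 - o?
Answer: 54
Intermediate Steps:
(q(-1)*Z(6))*N = ((-2 - 1)*(3 - 1*6))*6 = -3*(3 - 6)*6 = -3*(-3)*6 = 9*6 = 54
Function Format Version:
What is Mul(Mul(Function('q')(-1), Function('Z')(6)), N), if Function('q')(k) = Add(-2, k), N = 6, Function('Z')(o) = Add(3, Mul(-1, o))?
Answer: 54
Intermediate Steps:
Mul(Mul(Function('q')(-1), Function('Z')(6)), N) = Mul(Mul(Add(-2, -1), Add(3, Mul(-1, 6))), 6) = Mul(Mul(-3, Add(3, -6)), 6) = Mul(Mul(-3, -3), 6) = Mul(9, 6) = 54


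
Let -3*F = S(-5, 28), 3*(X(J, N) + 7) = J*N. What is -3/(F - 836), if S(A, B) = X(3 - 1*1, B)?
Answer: 27/7559 ≈ 0.0035719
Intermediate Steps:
X(J, N) = -7 + J*N/3 (X(J, N) = -7 + (J*N)/3 = -7 + J*N/3)
S(A, B) = -7 + 2*B/3 (S(A, B) = -7 + (3 - 1*1)*B/3 = -7 + (3 - 1)*B/3 = -7 + (⅓)*2*B = -7 + 2*B/3)
F = -35/9 (F = -(-7 + (⅔)*28)/3 = -(-7 + 56/3)/3 = -⅓*35/3 = -35/9 ≈ -3.8889)
-3/(F - 836) = -3/(-35/9 - 836) = -3/(-7559/9) = -9/7559*(-3) = 27/7559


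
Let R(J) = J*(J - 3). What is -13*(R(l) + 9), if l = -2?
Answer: -247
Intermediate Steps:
R(J) = J*(-3 + J)
-13*(R(l) + 9) = -13*(-2*(-3 - 2) + 9) = -13*(-2*(-5) + 9) = -13*(10 + 9) = -13*19 = -247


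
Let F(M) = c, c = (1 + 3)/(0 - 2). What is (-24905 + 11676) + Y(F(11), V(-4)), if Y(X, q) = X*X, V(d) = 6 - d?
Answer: -13225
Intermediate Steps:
c = -2 (c = 4/(-2) = 4*(-½) = -2)
F(M) = -2
Y(X, q) = X²
(-24905 + 11676) + Y(F(11), V(-4)) = (-24905 + 11676) + (-2)² = -13229 + 4 = -13225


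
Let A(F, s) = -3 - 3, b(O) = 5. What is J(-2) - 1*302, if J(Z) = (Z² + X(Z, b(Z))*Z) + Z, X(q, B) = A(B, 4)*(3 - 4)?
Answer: -312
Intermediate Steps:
A(F, s) = -6
X(q, B) = 6 (X(q, B) = -6*(3 - 4) = -6*(-1) = 6)
J(Z) = Z² + 7*Z (J(Z) = (Z² + 6*Z) + Z = Z² + 7*Z)
J(-2) - 1*302 = -2*(7 - 2) - 1*302 = -2*5 - 302 = -10 - 302 = -312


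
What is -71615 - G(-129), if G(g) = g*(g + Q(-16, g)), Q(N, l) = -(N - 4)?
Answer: -85676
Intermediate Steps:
Q(N, l) = 4 - N (Q(N, l) = -(-4 + N) = 4 - N)
G(g) = g*(20 + g) (G(g) = g*(g + (4 - 1*(-16))) = g*(g + (4 + 16)) = g*(g + 20) = g*(20 + g))
-71615 - G(-129) = -71615 - (-129)*(20 - 129) = -71615 - (-129)*(-109) = -71615 - 1*14061 = -71615 - 14061 = -85676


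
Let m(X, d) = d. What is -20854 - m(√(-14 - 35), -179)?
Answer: -20675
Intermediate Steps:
-20854 - m(√(-14 - 35), -179) = -20854 - 1*(-179) = -20854 + 179 = -20675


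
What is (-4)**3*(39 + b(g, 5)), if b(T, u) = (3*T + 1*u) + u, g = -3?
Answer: -2560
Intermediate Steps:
b(T, u) = 2*u + 3*T (b(T, u) = (3*T + u) + u = (u + 3*T) + u = 2*u + 3*T)
(-4)**3*(39 + b(g, 5)) = (-4)**3*(39 + (2*5 + 3*(-3))) = -64*(39 + (10 - 9)) = -64*(39 + 1) = -64*40 = -2560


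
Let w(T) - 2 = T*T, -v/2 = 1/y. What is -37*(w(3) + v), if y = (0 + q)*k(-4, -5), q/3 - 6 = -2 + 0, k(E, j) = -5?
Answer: -12247/30 ≈ -408.23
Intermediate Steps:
q = 12 (q = 18 + 3*(-2 + 0) = 18 + 3*(-2) = 18 - 6 = 12)
y = -60 (y = (0 + 12)*(-5) = 12*(-5) = -60)
v = 1/30 (v = -2/(-60) = -2*(-1/60) = 1/30 ≈ 0.033333)
w(T) = 2 + T² (w(T) = 2 + T*T = 2 + T²)
-37*(w(3) + v) = -37*((2 + 3²) + 1/30) = -37*((2 + 9) + 1/30) = -37*(11 + 1/30) = -37*331/30 = -12247/30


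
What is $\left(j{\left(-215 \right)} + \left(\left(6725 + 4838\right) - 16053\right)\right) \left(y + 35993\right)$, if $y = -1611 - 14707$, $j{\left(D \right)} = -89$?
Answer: $-90091825$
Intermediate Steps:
$y = -16318$ ($y = -1611 - 14707 = -16318$)
$\left(j{\left(-215 \right)} + \left(\left(6725 + 4838\right) - 16053\right)\right) \left(y + 35993\right) = \left(-89 + \left(\left(6725 + 4838\right) - 16053\right)\right) \left(-16318 + 35993\right) = \left(-89 + \left(11563 - 16053\right)\right) 19675 = \left(-89 - 4490\right) 19675 = \left(-4579\right) 19675 = -90091825$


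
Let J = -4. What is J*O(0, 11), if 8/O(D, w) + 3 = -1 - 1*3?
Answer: 32/7 ≈ 4.5714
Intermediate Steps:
O(D, w) = -8/7 (O(D, w) = 8/(-3 + (-1 - 1*3)) = 8/(-3 + (-1 - 3)) = 8/(-3 - 4) = 8/(-7) = 8*(-⅐) = -8/7)
J*O(0, 11) = -4*(-8/7) = 32/7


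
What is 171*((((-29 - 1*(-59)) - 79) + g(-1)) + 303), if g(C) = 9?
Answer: 44973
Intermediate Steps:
171*((((-29 - 1*(-59)) - 79) + g(-1)) + 303) = 171*((((-29 - 1*(-59)) - 79) + 9) + 303) = 171*((((-29 + 59) - 79) + 9) + 303) = 171*(((30 - 79) + 9) + 303) = 171*((-49 + 9) + 303) = 171*(-40 + 303) = 171*263 = 44973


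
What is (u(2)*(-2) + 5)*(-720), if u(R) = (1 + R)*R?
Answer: 5040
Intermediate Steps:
u(R) = R*(1 + R)
(u(2)*(-2) + 5)*(-720) = ((2*(1 + 2))*(-2) + 5)*(-720) = ((2*3)*(-2) + 5)*(-720) = (6*(-2) + 5)*(-720) = (-12 + 5)*(-720) = -7*(-720) = 5040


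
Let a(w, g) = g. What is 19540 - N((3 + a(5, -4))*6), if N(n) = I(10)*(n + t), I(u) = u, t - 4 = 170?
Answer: 17860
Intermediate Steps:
t = 174 (t = 4 + 170 = 174)
N(n) = 1740 + 10*n (N(n) = 10*(n + 174) = 10*(174 + n) = 1740 + 10*n)
19540 - N((3 + a(5, -4))*6) = 19540 - (1740 + 10*((3 - 4)*6)) = 19540 - (1740 + 10*(-1*6)) = 19540 - (1740 + 10*(-6)) = 19540 - (1740 - 60) = 19540 - 1*1680 = 19540 - 1680 = 17860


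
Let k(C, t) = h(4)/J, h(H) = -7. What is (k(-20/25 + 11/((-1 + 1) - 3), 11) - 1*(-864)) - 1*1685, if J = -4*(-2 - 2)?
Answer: -13143/16 ≈ -821.44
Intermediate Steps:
J = 16 (J = -4*(-4) = 16)
k(C, t) = -7/16
(k(-20/25 + 11/((-1 + 1) - 3), 11) - 1*(-864)) - 1*1685 = (-7/16 - 1*(-864)) - 1*1685 = (-7/16 + 864) - 1685 = 13817/16 - 1685 = -13143/16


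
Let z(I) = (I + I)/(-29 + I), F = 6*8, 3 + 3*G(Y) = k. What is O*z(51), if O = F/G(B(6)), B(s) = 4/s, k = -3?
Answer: -1224/11 ≈ -111.27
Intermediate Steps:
G(Y) = -2 (G(Y) = -1 + (⅓)*(-3) = -1 - 1 = -2)
F = 48
z(I) = 2*I/(-29 + I) (z(I) = (2*I)/(-29 + I) = 2*I/(-29 + I))
O = -24 (O = 48/(-2) = 48*(-½) = -24)
O*z(51) = -48*51/(-29 + 51) = -48*51/22 = -24*51/11 = -1224/11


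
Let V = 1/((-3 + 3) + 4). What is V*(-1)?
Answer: -¼ ≈ -0.25000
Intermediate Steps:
V = ¼ (V = 1/(0 + 4) = 1/4 = ¼ ≈ 0.25000)
V*(-1) = (¼)*(-1) = -¼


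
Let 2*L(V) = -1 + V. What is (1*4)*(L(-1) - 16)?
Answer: -68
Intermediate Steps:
L(V) = -½ + V/2 (L(V) = (-1 + V)/2 = -½ + V/2)
(1*4)*(L(-1) - 16) = (1*4)*((-½ + (½)*(-1)) - 16) = 4*((-½ - ½) - 16) = 4*(-1 - 16) = 4*(-17) = -68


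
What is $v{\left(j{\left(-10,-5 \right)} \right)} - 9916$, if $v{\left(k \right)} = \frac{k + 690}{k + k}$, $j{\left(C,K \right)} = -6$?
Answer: $-9973$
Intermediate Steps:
$v{\left(k \right)} = \frac{690 + k}{2 k}$
$v{\left(j{\left(-10,-5 \right)} \right)} - 9916 = \frac{690 - 6}{2 \left(-6\right)} - 9916 = \frac{1}{2} \left(- \frac{1}{6}\right) 684 - 9916 = -57 - 9916 = -9973$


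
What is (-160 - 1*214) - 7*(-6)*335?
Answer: 13696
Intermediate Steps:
(-160 - 1*214) - 7*(-6)*335 = (-160 - 214) + 42*335 = -374 + 14070 = 13696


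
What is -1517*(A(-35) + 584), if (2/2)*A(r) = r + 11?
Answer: -849520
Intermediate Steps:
A(r) = 11 + r (A(r) = r + 11 = 11 + r)
-1517*(A(-35) + 584) = -1517*((11 - 35) + 584) = -1517*(-24 + 584) = -1517*560 = -849520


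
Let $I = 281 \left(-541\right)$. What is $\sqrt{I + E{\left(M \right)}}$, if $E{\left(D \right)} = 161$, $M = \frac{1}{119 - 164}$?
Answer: $2 i \sqrt{37965} \approx 389.69 i$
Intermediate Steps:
$M = - \frac{1}{45}$ ($M = \frac{1}{-45} = - \frac{1}{45} \approx -0.022222$)
$I = -152021$
$\sqrt{I + E{\left(M \right)}} = \sqrt{-152021 + 161} = \sqrt{-151860} = 2 i \sqrt{37965}$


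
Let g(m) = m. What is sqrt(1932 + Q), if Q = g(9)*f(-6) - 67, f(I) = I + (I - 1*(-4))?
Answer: sqrt(1793) ≈ 42.344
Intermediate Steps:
f(I) = 4 + 2*I (f(I) = I + (I + 4) = I + (4 + I) = 4 + 2*I)
Q = -139 (Q = 9*(4 + 2*(-6)) - 67 = 9*(4 - 12) - 67 = 9*(-8) - 67 = -72 - 67 = -139)
sqrt(1932 + Q) = sqrt(1932 - 139) = sqrt(1793)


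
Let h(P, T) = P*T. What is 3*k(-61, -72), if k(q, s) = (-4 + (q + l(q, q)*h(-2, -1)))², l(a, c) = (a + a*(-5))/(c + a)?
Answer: 14283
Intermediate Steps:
l(a, c) = -4*a/(a + c) (l(a, c) = (a - 5*a)/(a + c) = (-4*a)/(a + c) = -4*a/(a + c))
k(q, s) = (-8 + q)² (k(q, s) = (-4 + (q + (-4*q/(q + q))*(-2*(-1))))² = (-4 + (q - 4*q/(2*q)*2))² = (-4 + (q - 4*q*1/(2*q)*2))² = (-4 + (q - 2*2))² = (-4 + (q - 4))² = (-4 + (-4 + q))² = (-8 + q)²)
3*k(-61, -72) = 3*(8 - 1*(-61))² = 3*(8 + 61)² = 3*69² = 3*4761 = 14283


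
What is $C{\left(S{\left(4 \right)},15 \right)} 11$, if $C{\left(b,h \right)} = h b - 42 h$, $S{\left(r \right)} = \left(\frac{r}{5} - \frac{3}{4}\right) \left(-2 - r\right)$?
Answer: $- \frac{13959}{2} \approx -6979.5$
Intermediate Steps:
$S{\left(r \right)} = \left(-2 - r\right) \left(- \frac{3}{4} + \frac{r}{5}\right)$ ($S{\left(r \right)} = \left(r \frac{1}{5} - \frac{3}{4}\right) \left(-2 - r\right) = \left(\frac{r}{5} - \frac{3}{4}\right) \left(-2 - r\right) = \left(- \frac{3}{4} + \frac{r}{5}\right) \left(-2 - r\right) = \left(-2 - r\right) \left(- \frac{3}{4} + \frac{r}{5}\right)$)
$C{\left(b,h \right)} = - 42 h + b h$ ($C{\left(b,h \right)} = b h - 42 h = - 42 h + b h$)
$C{\left(S{\left(4 \right)},15 \right)} 11 = 15 \left(-42 + \left(\frac{3}{2} - \frac{4^{2}}{5} + \frac{7}{20} \cdot 4\right)\right) 11 = 15 \left(-42 + \left(\frac{3}{2} - \frac{16}{5} + \frac{7}{5}\right)\right) 11 = 15 \left(-42 - \frac{3}{10}\right) 11 = 15 \left(- \frac{423}{10}\right) 11 = \left(- \frac{1269}{2}\right) 11 = - \frac{13959}{2}$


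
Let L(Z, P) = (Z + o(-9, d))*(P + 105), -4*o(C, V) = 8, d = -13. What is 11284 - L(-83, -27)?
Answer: 17914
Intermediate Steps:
o(C, V) = -2 (o(C, V) = -1/4*8 = -2)
L(Z, P) = (-2 + Z)*(105 + P) (L(Z, P) = (Z - 2)*(P + 105) = (-2 + Z)*(105 + P))
11284 - L(-83, -27) = 11284 - (-210 - 2*(-27) + 105*(-83) - 27*(-83)) = 11284 - (-210 + 54 - 8715 + 2241) = 11284 - 1*(-6630) = 11284 + 6630 = 17914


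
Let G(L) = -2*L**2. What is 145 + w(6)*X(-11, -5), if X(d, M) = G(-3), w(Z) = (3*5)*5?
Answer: -1205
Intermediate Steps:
w(Z) = 75 (w(Z) = 15*5 = 75)
X(d, M) = -18 (X(d, M) = -2*(-3)**2 = -2*9 = -18)
145 + w(6)*X(-11, -5) = 145 + 75*(-18) = 145 - 1350 = -1205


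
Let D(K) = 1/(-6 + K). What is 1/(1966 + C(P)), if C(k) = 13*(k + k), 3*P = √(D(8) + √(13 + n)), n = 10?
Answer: 1/(1966 + 26*√(½ + √23)/3) ≈ 0.00050354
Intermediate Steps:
P = √(½ + √23)/3 (P = √(1/(-6 + 8) + √(13 + 10))/3 = √(1/2 + √23)/3 = √(½ + √23)/3 ≈ 0.76709)
C(k) = 26*k (C(k) = 13*(2*k) = 26*k)
1/(1966 + C(P)) = 1/(1966 + 26*(√(2 + 4*√23)/6)) = 1/(1966 + 13*√(2 + 4*√23)/3)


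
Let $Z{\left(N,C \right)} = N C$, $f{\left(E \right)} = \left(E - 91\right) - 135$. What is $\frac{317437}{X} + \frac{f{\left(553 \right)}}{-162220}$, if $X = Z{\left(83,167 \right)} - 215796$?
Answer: $- \frac{10312132577}{6551579140} \approx -1.574$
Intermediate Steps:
$f{\left(E \right)} = -226 + E$ ($f{\left(E \right)} = \left(-91 + E\right) - 135 = -226 + E$)
$Z{\left(N,C \right)} = C N$
$X = -201935$ ($X = 167 \cdot 83 - 215796 = 13861 - 215796 = -201935$)
$\frac{317437}{X} + \frac{f{\left(553 \right)}}{-162220} = \frac{317437}{-201935} + \frac{-226 + 553}{-162220} = 317437 \left(- \frac{1}{201935}\right) + 327 \left(- \frac{1}{162220}\right) = - \frac{317437}{201935} - \frac{327}{162220} = - \frac{10312132577}{6551579140}$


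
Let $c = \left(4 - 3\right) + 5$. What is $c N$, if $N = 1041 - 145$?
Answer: $5376$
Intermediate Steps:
$c = 6$ ($c = 1 + 5 = 6$)
$N = 896$ ($N = 1041 - 145 = 896$)
$c N = 6 \cdot 896 = 5376$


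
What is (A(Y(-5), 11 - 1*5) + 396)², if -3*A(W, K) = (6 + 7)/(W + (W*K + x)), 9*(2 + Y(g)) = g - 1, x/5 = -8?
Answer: 4859344681/30976 ≈ 1.5687e+5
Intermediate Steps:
x = -40 (x = 5*(-8) = -40)
Y(g) = -19/9 + g/9 (Y(g) = -2 + (g - 1)/9 = -2 + (-1 + g)/9 = -2 + (-⅑ + g/9) = -19/9 + g/9)
A(W, K) = -13/(3*(-40 + W + K*W)) (A(W, K) = -(6 + 7)/(3*(W + (W*K - 40))) = -13/(3*(W + (K*W - 40))) = -13/(3*(W + (-40 + K*W))) = -13/(3*(-40 + W + K*W)))
(A(Y(-5), 11 - 1*5) + 396)² = (-13/(-120 + 3*(-19/9 + (⅑)*(-5)) + 3*(11 - 1*5)*(-19/9 + (⅑)*(-5))) + 396)² = (-13/(-120 + 3*(-19/9 - 5/9) + 3*(11 - 5)*(-19/9 - 5/9)) + 396)² = (-13/(-120 + 3*(-8/3) + 3*6*(-8/3)) + 396)² = (-13/(-120 - 8 - 48) + 396)² = (-13/(-176) + 396)² = (-13*(-1/176) + 396)² = (13/176 + 396)² = (69709/176)² = 4859344681/30976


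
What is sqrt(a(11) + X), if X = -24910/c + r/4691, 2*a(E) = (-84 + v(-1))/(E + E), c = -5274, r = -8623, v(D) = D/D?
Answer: sqrt(8217658166436895)/90714558 ≈ 0.99930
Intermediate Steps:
v(D) = 1
a(E) = -83/(4*E) (a(E) = ((-84 + 1)/(E + E))/2 = (-83*1/(2*E))/2 = (-83/(2*E))/2 = -83/(4*E))
X = 35687554/12370167 (X = -24910/(-5274) - 8623/4691 = -24910*(-1/5274) - 8623*1/4691 = 12455/2637 - 8623/4691 = 35687554/12370167 ≈ 2.8850)
sqrt(a(11) + X) = sqrt(-83/4/11 + 35687554/12370167) = sqrt(-83/4*1/11 + 35687554/12370167) = sqrt(-83/44 + 35687554/12370167) = sqrt(543528515/544287348) = sqrt(8217658166436895)/90714558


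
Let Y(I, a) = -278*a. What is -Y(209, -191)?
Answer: -53098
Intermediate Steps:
-Y(209, -191) = -(-278)*(-191) = -1*53098 = -53098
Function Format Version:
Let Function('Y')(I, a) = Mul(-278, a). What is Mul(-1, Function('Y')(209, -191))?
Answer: -53098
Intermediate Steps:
Mul(-1, Function('Y')(209, -191)) = Mul(-1, Mul(-278, -191)) = Mul(-1, 53098) = -53098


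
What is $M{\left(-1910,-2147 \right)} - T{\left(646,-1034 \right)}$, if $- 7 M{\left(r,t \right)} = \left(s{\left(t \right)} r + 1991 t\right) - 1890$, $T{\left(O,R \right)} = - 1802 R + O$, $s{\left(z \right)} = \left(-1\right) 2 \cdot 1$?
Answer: $- \frac{8774651}{7} \approx -1.2535 \cdot 10^{6}$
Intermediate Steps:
$s{\left(z \right)} = -2$ ($s{\left(z \right)} = \left(-2\right) 1 = -2$)
$T{\left(O,R \right)} = O - 1802 R$
$M{\left(r,t \right)} = 270 - \frac{1991 t}{7} + \frac{2 r}{7}$ ($M{\left(r,t \right)} = - \frac{\left(- 2 r + 1991 t\right) - 1890}{7} = - \frac{-1890 - 2 r + 1991 t}{7} = 270 - \frac{1991 t}{7} + \frac{2 r}{7}$)
$M{\left(-1910,-2147 \right)} - T{\left(646,-1034 \right)} = \left(270 - - \frac{4274677}{7} + \frac{2}{7} \left(-1910\right)\right) - \left(646 - -1863268\right) = \left(270 + \frac{4274677}{7} - \frac{3820}{7}\right) - \left(646 + 1863268\right) = \frac{4272747}{7} - 1863914 = - \frac{8774651}{7}$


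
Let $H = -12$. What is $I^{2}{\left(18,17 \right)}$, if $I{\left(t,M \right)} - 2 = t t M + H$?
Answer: $30228004$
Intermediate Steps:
$I{\left(t,M \right)} = -10 + M t^{2}$ ($I{\left(t,M \right)} = 2 + \left(t t M - 12\right) = 2 + \left(t^{2} M - 12\right) = 2 + \left(M t^{2} - 12\right) = 2 + \left(-12 + M t^{2}\right) = -10 + M t^{2}$)
$I^{2}{\left(18,17 \right)} = \left(-10 + 17 \cdot 18^{2}\right)^{2} = \left(-10 + 17 \cdot 324\right)^{2} = \left(-10 + 5508\right)^{2} = 5498^{2} = 30228004$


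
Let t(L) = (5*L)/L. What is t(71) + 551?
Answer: 556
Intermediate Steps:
t(L) = 5
t(71) + 551 = 5 + 551 = 556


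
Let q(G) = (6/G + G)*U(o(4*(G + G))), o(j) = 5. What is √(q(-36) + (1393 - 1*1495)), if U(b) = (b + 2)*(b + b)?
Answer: I*√23703/3 ≈ 51.319*I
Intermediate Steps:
U(b) = 2*b*(2 + b) (U(b) = (2 + b)*(2*b) = 2*b*(2 + b))
q(G) = 70*G + 420/G (q(G) = (6/G + G)*(2*5*(2 + 5)) = (G + 6/G)*(2*5*7) = (G + 6/G)*70 = 70*G + 420/G)
√(q(-36) + (1393 - 1*1495)) = √((70*(-36) + 420/(-36)) + (1393 - 1*1495)) = √((-2520 + 420*(-1/36)) + (1393 - 1495)) = √((-2520 - 35/3) - 102) = √(-7595/3 - 102) = √(-7901/3) = I*√23703/3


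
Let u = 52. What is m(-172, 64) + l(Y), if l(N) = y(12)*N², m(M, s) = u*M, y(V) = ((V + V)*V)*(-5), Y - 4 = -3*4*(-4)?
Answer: -3902704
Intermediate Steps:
Y = 52 (Y = 4 - 3*4*(-4) = 4 - 12*(-4) = 4 + 48 = 52)
y(V) = -10*V² (y(V) = ((2*V)*V)*(-5) = (2*V²)*(-5) = -10*V²)
m(M, s) = 52*M
l(N) = -1440*N² (l(N) = (-10*12²)*N² = (-10*144)*N² = -1440*N²)
m(-172, 64) + l(Y) = 52*(-172) - 1440*52² = -8944 - 1440*2704 = -8944 - 3893760 = -3902704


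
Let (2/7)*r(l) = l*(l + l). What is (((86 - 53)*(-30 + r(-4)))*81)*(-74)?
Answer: -16219764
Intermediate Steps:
r(l) = 7*l**2 (r(l) = 7*(l*(l + l))/2 = 7*(l*(2*l))/2 = 7*(2*l**2)/2 = 7*l**2)
(((86 - 53)*(-30 + r(-4)))*81)*(-74) = (((86 - 53)*(-30 + 7*(-4)**2))*81)*(-74) = ((33*(-30 + 7*16))*81)*(-74) = ((33*(-30 + 112))*81)*(-74) = ((33*82)*81)*(-74) = (2706*81)*(-74) = 219186*(-74) = -16219764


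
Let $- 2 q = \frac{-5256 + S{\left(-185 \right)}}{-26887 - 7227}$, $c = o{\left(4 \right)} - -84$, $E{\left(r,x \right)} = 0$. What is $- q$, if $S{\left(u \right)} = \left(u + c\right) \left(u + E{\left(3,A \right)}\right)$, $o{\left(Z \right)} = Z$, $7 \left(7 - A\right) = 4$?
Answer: $- \frac{12689}{68228} \approx -0.18598$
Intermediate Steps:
$A = \frac{45}{7}$ ($A = 7 - \frac{4}{7} = \frac{45}{7} \approx 6.4286$)
$c = 88$ ($c = 4 - -84 = 4 + 84 = 88$)
$S{\left(u \right)} = u \left(88 + u\right)$ ($S{\left(u \right)} = \left(u + 88\right) \left(u + 0\right) = \left(88 + u\right) u = u \left(88 + u\right)$)
$q = \frac{12689}{68228}$ ($q = - \frac{\left(-5256 - 185 \left(88 - 185\right)\right) \frac{1}{-26887 - 7227}}{2} = - \frac{\left(-5256 - -17945\right) \frac{1}{-34114}}{2} = - \frac{\left(-5256 + 17945\right) \left(- \frac{1}{34114}\right)}{2} = - \frac{12689 \left(- \frac{1}{34114}\right)}{2} = \left(- \frac{1}{2}\right) \left(- \frac{12689}{34114}\right) = \frac{12689}{68228} \approx 0.18598$)
$- q = \left(-1\right) \frac{12689}{68228} = - \frac{12689}{68228}$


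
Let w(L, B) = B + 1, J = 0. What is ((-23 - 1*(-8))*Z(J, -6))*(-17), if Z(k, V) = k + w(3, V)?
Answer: -1275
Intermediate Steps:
w(L, B) = 1 + B
Z(k, V) = 1 + V + k (Z(k, V) = k + (1 + V) = 1 + V + k)
((-23 - 1*(-8))*Z(J, -6))*(-17) = ((-23 - 1*(-8))*(1 - 6 + 0))*(-17) = ((-23 + 8)*(-5))*(-17) = -15*(-5)*(-17) = 75*(-17) = -1275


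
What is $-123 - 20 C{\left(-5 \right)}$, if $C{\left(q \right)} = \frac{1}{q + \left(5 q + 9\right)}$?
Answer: $- \frac{2563}{21} \approx -122.05$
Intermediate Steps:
$C{\left(q \right)} = \frac{1}{9 + 6 q}$ ($C{\left(q \right)} = \frac{1}{q + \left(9 + 5 q\right)} = \frac{1}{9 + 6 q}$)
$-123 - 20 C{\left(-5 \right)} = -123 - 20 \frac{1}{3 \left(3 + 2 \left(-5\right)\right)} = -123 - 20 \frac{1}{3 \left(3 - 10\right)} = -123 - 20 \frac{1}{3 \left(-7\right)} = -123 - 20 \cdot \frac{1}{3} \left(- \frac{1}{7}\right) = -123 - - \frac{20}{21} = -123 + \frac{20}{21} = - \frac{2563}{21}$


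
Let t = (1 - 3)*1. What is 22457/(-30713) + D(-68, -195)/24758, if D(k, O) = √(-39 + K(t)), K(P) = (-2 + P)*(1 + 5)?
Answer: -22457/30713 + 3*I*√7/24758 ≈ -0.73119 + 0.00032059*I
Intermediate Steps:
t = -2 (t = -2*1 = -2)
K(P) = -12 + 6*P (K(P) = (-2 + P)*6 = -12 + 6*P)
D(k, O) = 3*I*√7 (D(k, O) = √(-39 + (-12 + 6*(-2))) = √(-39 + (-12 - 12)) = √(-39 - 24) = √(-63) = 3*I*√7)
22457/(-30713) + D(-68, -195)/24758 = 22457/(-30713) + (3*I*√7)/24758 = 22457*(-1/30713) + (3*I*√7)*(1/24758) = -22457/30713 + 3*I*√7/24758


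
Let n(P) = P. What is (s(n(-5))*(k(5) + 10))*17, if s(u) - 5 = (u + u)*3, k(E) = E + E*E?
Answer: -17000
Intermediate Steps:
k(E) = E + E²
s(u) = 5 + 6*u (s(u) = 5 + (u + u)*3 = 5 + (2*u)*3 = 5 + 6*u)
(s(n(-5))*(k(5) + 10))*17 = ((5 + 6*(-5))*(5*(1 + 5) + 10))*17 = ((5 - 30)*(5*6 + 10))*17 = -25*(30 + 10)*17 = -25*40*17 = -1000*17 = -17000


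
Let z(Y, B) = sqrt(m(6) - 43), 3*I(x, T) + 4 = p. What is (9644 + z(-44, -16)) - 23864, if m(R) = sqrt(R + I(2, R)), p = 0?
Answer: -14220 + I*sqrt(387 - 3*sqrt(42))/3 ≈ -14220.0 + 6.3906*I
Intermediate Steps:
I(x, T) = -4/3 (I(x, T) = -4/3 + (1/3)*0 = -4/3 + 0 = -4/3)
m(R) = sqrt(-4/3 + R) (m(R) = sqrt(R - 4/3) = sqrt(-4/3 + R))
z(Y, B) = sqrt(-43 + sqrt(42)/3) (z(Y, B) = sqrt(sqrt(-12 + 9*6)/3 - 43) = sqrt(sqrt(-12 + 54)/3 - 43) = sqrt(sqrt(42)/3 - 43) = sqrt(-43 + sqrt(42)/3))
(9644 + z(-44, -16)) - 23864 = (9644 + sqrt(-387 + 3*sqrt(42))/3) - 23864 = -14220 + sqrt(-387 + 3*sqrt(42))/3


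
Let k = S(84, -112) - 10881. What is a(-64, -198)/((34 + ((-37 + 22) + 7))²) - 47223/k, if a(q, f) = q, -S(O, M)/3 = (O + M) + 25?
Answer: 867415/204152 ≈ 4.2489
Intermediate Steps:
S(O, M) = -75 - 3*M - 3*O (S(O, M) = -3*((O + M) + 25) = -3*((M + O) + 25) = -3*(25 + M + O) = -75 - 3*M - 3*O)
k = -10872 (k = (-75 - 3*(-112) - 3*84) - 10881 = (-75 + 336 - 252) - 10881 = 9 - 10881 = -10872)
a(-64, -198)/((34 + ((-37 + 22) + 7))²) - 47223/k = -64/(34 + ((-37 + 22) + 7))² - 47223/(-10872) = -64/(34 + (-15 + 7))² - 47223*(-1/10872) = -64/(34 - 8)² + 5247/1208 = -64/(26²) + 5247/1208 = -64/676 + 5247/1208 = -64*1/676 + 5247/1208 = -16/169 + 5247/1208 = 867415/204152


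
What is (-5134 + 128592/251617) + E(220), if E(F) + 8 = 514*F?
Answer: 1429429702/13243 ≈ 1.0794e+5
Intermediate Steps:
E(F) = -8 + 514*F
(-5134 + 128592/251617) + E(220) = (-5134 + 128592/251617) + (-8 + 514*220) = (-5134 + 128592*(1/251617)) + (-8 + 113080) = (-5134 + 6768/13243) + 113072 = -67982794/13243 + 113072 = 1429429702/13243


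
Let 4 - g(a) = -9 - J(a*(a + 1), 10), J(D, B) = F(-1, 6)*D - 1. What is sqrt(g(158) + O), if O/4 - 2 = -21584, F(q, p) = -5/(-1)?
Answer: 3*sqrt(4366) ≈ 198.23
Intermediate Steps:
F(q, p) = 5 (F(q, p) = -5*(-1) = 5)
O = -86328 (O = 8 + 4*(-21584) = 8 - 86336 = -86328)
J(D, B) = -1 + 5*D (J(D, B) = 5*D - 1 = -1 + 5*D)
g(a) = 12 + 5*a*(1 + a) (g(a) = 4 - (-9 - (-1 + 5*(a*(a + 1)))) = 4 - (-9 - (-1 + 5*(a*(1 + a)))) = 4 - (-9 - (-1 + 5*a*(1 + a))) = 4 - (-9 + (1 - 5*a*(1 + a))) = 4 - (-8 - 5*a*(1 + a)) = 4 + (8 + 5*a*(1 + a)) = 12 + 5*a*(1 + a))
sqrt(g(158) + O) = sqrt((12 + 5*158*(1 + 158)) - 86328) = sqrt((12 + 5*158*159) - 86328) = sqrt((12 + 125610) - 86328) = sqrt(125622 - 86328) = sqrt(39294) = 3*sqrt(4366)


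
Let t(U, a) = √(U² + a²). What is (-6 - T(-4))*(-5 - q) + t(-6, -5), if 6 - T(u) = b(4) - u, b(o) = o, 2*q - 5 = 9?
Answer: 48 + √61 ≈ 55.810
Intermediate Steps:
q = 7 (q = 5/2 + (½)*9 = 5/2 + 9/2 = 7)
T(u) = 2 + u (T(u) = 6 - (4 - u) = 6 + (-4 + u) = 2 + u)
(-6 - T(-4))*(-5 - q) + t(-6, -5) = (-6 - (2 - 4))*(-5 - 1*7) + √((-6)² + (-5)²) = (-6 - 1*(-2))*(-5 - 7) + √(36 + 25) = (-6 + 2)*(-12) + √61 = -4*(-12) + √61 = 48 + √61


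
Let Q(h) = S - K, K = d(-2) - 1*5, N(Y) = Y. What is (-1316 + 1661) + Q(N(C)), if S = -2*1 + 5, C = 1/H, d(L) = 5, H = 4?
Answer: 348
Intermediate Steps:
C = ¼ (C = 1/4 = ¼ ≈ 0.25000)
S = 3 (S = -2 + 5 = 3)
K = 0 (K = 5 - 1*5 = 5 - 5 = 0)
Q(h) = 3 (Q(h) = 3 - 1*0 = 3 + 0 = 3)
(-1316 + 1661) + Q(N(C)) = (-1316 + 1661) + 3 = 345 + 3 = 348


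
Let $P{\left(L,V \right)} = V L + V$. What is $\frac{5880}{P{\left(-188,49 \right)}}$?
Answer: $- \frac{120}{187} \approx -0.64171$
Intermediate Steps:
$P{\left(L,V \right)} = V + L V$ ($P{\left(L,V \right)} = L V + V = V + L V$)
$\frac{5880}{P{\left(-188,49 \right)}} = \frac{5880}{49 \left(1 - 188\right)} = \frac{5880}{49 \left(-187\right)} = \frac{5880}{-9163} = 5880 \left(- \frac{1}{9163}\right) = - \frac{120}{187}$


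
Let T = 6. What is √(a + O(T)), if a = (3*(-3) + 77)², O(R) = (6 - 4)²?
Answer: 2*√1157 ≈ 68.029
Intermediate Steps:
O(R) = 4 (O(R) = 2² = 4)
a = 4624 (a = (-9 + 77)² = 68² = 4624)
√(a + O(T)) = √(4624 + 4) = √4628 = 2*√1157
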